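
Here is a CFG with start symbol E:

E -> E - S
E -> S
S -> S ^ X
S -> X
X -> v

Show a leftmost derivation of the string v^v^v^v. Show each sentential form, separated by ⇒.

E ⇒ S   [E -> S]
S ⇒ S^X   [S -> S ^ X]
S^X ⇒ S^X^X   [S -> S ^ X]
S^X^X ⇒ S^X^X^X   [S -> S ^ X]
S^X^X^X ⇒ X^X^X^X   [S -> X]
X^X^X^X ⇒ v^X^X^X   [X -> v]
v^X^X^X ⇒ v^v^X^X   [X -> v]
v^v^X^X ⇒ v^v^v^X   [X -> v]
v^v^v^X ⇒ v^v^v^v   [X -> v]

E ⇒ S ⇒ S^X ⇒ S^X^X ⇒ S^X^X^X ⇒ X^X^X^X ⇒ v^X^X^X ⇒ v^v^X^X ⇒ v^v^v^X ⇒ v^v^v^v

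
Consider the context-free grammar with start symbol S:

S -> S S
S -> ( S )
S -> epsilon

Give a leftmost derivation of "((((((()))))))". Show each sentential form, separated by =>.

S=>(S)=>((S))=>(((S)))=>((((S))))=>((((SS))))=>((((SSS))))=>((((SSSS))))=>(((((S)SSS))))=>((((((S))SSS))))=>(((((((S)))SSS))))=>((((((()))SSS))))=>((((((()))SS))))=>((((((()))S))))=>((((((()))))))

S => (S)   [S -> ( S )]
(S) => ((S))   [S -> ( S )]
((S)) => (((S)))   [S -> ( S )]
(((S))) => ((((S))))   [S -> ( S )]
((((S)))) => ((((SS))))   [S -> S S]
((((SS)))) => ((((SSS))))   [S -> S S]
((((SSS)))) => ((((SSSS))))   [S -> S S]
((((SSSS)))) => (((((S)SSS))))   [S -> ( S )]
(((((S)SSS)))) => ((((((S))SSS))))   [S -> ( S )]
((((((S))SSS)))) => (((((((S)))SSS))))   [S -> ( S )]
(((((((S)))SSS)))) => ((((((()))SSS))))   [S -> epsilon]
((((((()))SSS)))) => ((((((()))SS))))   [S -> epsilon]
((((((()))SS)))) => ((((((()))S))))   [S -> epsilon]
((((((()))S)))) => ((((((()))))))   [S -> epsilon]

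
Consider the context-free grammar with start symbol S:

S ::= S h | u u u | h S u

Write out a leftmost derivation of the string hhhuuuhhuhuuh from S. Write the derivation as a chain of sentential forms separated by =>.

S => Sh => hSuh => hhSuuh => hhShuuh => hhhSuhuuh => hhhShuhuuh => hhhShhuhuuh => hhhuuuhhuhuuh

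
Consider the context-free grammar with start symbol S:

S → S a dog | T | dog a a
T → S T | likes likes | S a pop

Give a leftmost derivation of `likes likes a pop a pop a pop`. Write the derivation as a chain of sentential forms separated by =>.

S => T => S a pop => T a pop => S a pop a pop => T a pop a pop => S a pop a pop a pop => T a pop a pop a pop => likes likes a pop a pop a pop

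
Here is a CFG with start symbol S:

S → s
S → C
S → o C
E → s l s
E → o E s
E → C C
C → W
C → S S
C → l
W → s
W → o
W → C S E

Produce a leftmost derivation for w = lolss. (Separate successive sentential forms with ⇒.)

S⇒C⇒SS⇒CS⇒SSS⇒CSS⇒lSS⇒lCS⇒lSSS⇒loCSS⇒lolSS⇒lolsS⇒lolss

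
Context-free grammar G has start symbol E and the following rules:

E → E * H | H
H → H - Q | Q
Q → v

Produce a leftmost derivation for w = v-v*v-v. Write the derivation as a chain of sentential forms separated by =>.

E => E*H => H*H => H-Q*H => Q-Q*H => v-Q*H => v-v*H => v-v*H-Q => v-v*Q-Q => v-v*v-Q => v-v*v-v

E => E*H   [E → E * H]
E*H => H*H   [E → H]
H*H => H-Q*H   [H → H - Q]
H-Q*H => Q-Q*H   [H → Q]
Q-Q*H => v-Q*H   [Q → v]
v-Q*H => v-v*H   [Q → v]
v-v*H => v-v*H-Q   [H → H - Q]
v-v*H-Q => v-v*Q-Q   [H → Q]
v-v*Q-Q => v-v*v-Q   [Q → v]
v-v*v-Q => v-v*v-v   [Q → v]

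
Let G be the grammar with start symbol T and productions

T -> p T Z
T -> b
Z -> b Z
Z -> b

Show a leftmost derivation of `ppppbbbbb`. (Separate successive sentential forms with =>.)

T => pTZ => ppTZZ => pppTZZZ => ppppTZZZZ => ppppbZZZZ => ppppbbZZZ => ppppbbbZZ => ppppbbbbZ => ppppbbbbb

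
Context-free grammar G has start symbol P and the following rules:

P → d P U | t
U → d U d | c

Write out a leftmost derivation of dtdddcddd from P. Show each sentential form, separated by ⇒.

P ⇒ dPU ⇒ dtU ⇒ dtdUd ⇒ dtddUdd ⇒ dtdddUddd ⇒ dtdddcddd

P ⇒ dPU   [P → d P U]
dPU ⇒ dtU   [P → t]
dtU ⇒ dtdUd   [U → d U d]
dtdUd ⇒ dtddUdd   [U → d U d]
dtddUdd ⇒ dtdddUddd   [U → d U d]
dtdddUddd ⇒ dtdddcddd   [U → c]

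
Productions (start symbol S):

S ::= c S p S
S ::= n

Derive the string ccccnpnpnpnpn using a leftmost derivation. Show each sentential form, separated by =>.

S => cSpS => ccSpSpS => cccSpSpSpS => ccccSpSpSpSpS => ccccnpSpSpSpS => ccccnpnpSpSpS => ccccnpnpnpSpS => ccccnpnpnpnpS => ccccnpnpnpnpn

S => cSpS   [S ::= c S p S]
cSpS => ccSpSpS   [S ::= c S p S]
ccSpSpS => cccSpSpSpS   [S ::= c S p S]
cccSpSpSpS => ccccSpSpSpSpS   [S ::= c S p S]
ccccSpSpSpSpS => ccccnpSpSpSpS   [S ::= n]
ccccnpSpSpSpS => ccccnpnpSpSpS   [S ::= n]
ccccnpnpSpSpS => ccccnpnpnpSpS   [S ::= n]
ccccnpnpnpSpS => ccccnpnpnpnpS   [S ::= n]
ccccnpnpnpnpS => ccccnpnpnpnpn   [S ::= n]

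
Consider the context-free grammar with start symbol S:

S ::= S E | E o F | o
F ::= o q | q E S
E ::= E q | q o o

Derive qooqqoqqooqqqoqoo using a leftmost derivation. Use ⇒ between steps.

S ⇒ SE   [S ::= S E]
SE ⇒ EoFE   [S ::= E o F]
EoFE ⇒ EqoFE   [E ::= E q]
EqoFE ⇒ EqqoFE   [E ::= E q]
EqqoFE ⇒ qooqqoFE   [E ::= q o o]
qooqqoFE ⇒ qooqqoqESE   [F ::= q E S]
qooqqoqESE ⇒ qooqqoqEqSE   [E ::= E q]
qooqqoqEqSE ⇒ qooqqoqEqqSE   [E ::= E q]
qooqqoqEqqSE ⇒ qooqqoqEqqqSE   [E ::= E q]
qooqqoqEqqqSE ⇒ qooqqoqqooqqqSE   [E ::= q o o]
qooqqoqqooqqqSE ⇒ qooqqoqqooqqqoE   [S ::= o]
qooqqoqqooqqqoE ⇒ qooqqoqqooqqqoqoo   [E ::= q o o]

S⇒SE⇒EoFE⇒EqoFE⇒EqqoFE⇒qooqqoFE⇒qooqqoqESE⇒qooqqoqEqSE⇒qooqqoqEqqSE⇒qooqqoqEqqqSE⇒qooqqoqqooqqqSE⇒qooqqoqqooqqqoE⇒qooqqoqqooqqqoqoo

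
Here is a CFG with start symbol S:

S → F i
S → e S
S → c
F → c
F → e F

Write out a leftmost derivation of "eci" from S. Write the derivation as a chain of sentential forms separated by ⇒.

S ⇒ Fi   [S → F i]
Fi ⇒ eFi   [F → e F]
eFi ⇒ eci   [F → c]

S ⇒ Fi ⇒ eFi ⇒ eci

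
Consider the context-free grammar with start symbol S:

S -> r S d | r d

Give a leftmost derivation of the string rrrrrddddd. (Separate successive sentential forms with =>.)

S => rSd => rrSdd => rrrSddd => rrrrSdddd => rrrrrddddd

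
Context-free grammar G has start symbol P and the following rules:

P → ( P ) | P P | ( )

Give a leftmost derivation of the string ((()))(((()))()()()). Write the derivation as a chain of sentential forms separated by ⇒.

P ⇒ PP   [P → P P]
PP ⇒ (P)P   [P → ( P )]
(P)P ⇒ ((P))P   [P → ( P )]
((P))P ⇒ ((()))P   [P → ( )]
((()))P ⇒ ((()))(P)   [P → ( P )]
((()))(P) ⇒ ((()))(PP)   [P → P P]
((()))(PP) ⇒ ((()))(PPP)   [P → P P]
((()))(PPP) ⇒ ((()))((P)PP)   [P → ( P )]
((()))((P)PP) ⇒ ((()))(((P))PP)   [P → ( P )]
((()))(((P))PP) ⇒ ((()))(((()))PP)   [P → ( )]
((()))(((()))PP) ⇒ ((()))(((()))PPP)   [P → P P]
((()))(((()))PPP) ⇒ ((()))(((()))()PP)   [P → ( )]
((()))(((()))()PP) ⇒ ((()))(((()))()()P)   [P → ( )]
((()))(((()))()()P) ⇒ ((()))(((()))()()())   [P → ( )]

P ⇒ PP ⇒ (P)P ⇒ ((P))P ⇒ ((()))P ⇒ ((()))(P) ⇒ ((()))(PP) ⇒ ((()))(PPP) ⇒ ((()))((P)PP) ⇒ ((()))(((P))PP) ⇒ ((()))(((()))PP) ⇒ ((()))(((()))PPP) ⇒ ((()))(((()))()PP) ⇒ ((()))(((()))()()P) ⇒ ((()))(((()))()()())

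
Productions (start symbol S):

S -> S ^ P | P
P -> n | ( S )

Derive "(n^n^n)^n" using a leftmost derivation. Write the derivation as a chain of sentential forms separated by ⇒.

S ⇒ S^P   [S -> S ^ P]
S^P ⇒ P^P   [S -> P]
P^P ⇒ (S)^P   [P -> ( S )]
(S)^P ⇒ (S^P)^P   [S -> S ^ P]
(S^P)^P ⇒ (S^P^P)^P   [S -> S ^ P]
(S^P^P)^P ⇒ (P^P^P)^P   [S -> P]
(P^P^P)^P ⇒ (n^P^P)^P   [P -> n]
(n^P^P)^P ⇒ (n^n^P)^P   [P -> n]
(n^n^P)^P ⇒ (n^n^n)^P   [P -> n]
(n^n^n)^P ⇒ (n^n^n)^n   [P -> n]

S ⇒ S^P ⇒ P^P ⇒ (S)^P ⇒ (S^P)^P ⇒ (S^P^P)^P ⇒ (P^P^P)^P ⇒ (n^P^P)^P ⇒ (n^n^P)^P ⇒ (n^n^n)^P ⇒ (n^n^n)^n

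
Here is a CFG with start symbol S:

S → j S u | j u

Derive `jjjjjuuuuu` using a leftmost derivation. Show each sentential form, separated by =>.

S => jSu => jjSuu => jjjSuuu => jjjjSuuuu => jjjjjuuuuu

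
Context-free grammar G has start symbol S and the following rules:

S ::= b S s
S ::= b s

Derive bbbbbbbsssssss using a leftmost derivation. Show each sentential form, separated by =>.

S => bSs   [S ::= b S s]
bSs => bbSss   [S ::= b S s]
bbSss => bbbSsss   [S ::= b S s]
bbbSsss => bbbbSssss   [S ::= b S s]
bbbbSssss => bbbbbSsssss   [S ::= b S s]
bbbbbSsssss => bbbbbbSssssss   [S ::= b S s]
bbbbbbSssssss => bbbbbbbsssssss   [S ::= b s]

S => bSs => bbSss => bbbSsss => bbbbSssss => bbbbbSsssss => bbbbbbSssssss => bbbbbbbsssssss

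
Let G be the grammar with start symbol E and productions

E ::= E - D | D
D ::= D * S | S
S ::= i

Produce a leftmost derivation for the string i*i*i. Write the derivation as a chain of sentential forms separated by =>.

E => D => D*S => D*S*S => S*S*S => i*S*S => i*i*S => i*i*i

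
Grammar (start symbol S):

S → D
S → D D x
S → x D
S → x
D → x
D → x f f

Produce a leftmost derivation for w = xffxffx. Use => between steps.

S => DDx   [S → D D x]
DDx => xffDx   [D → x f f]
xffDx => xffxffx   [D → x f f]

S => DDx => xffDx => xffxffx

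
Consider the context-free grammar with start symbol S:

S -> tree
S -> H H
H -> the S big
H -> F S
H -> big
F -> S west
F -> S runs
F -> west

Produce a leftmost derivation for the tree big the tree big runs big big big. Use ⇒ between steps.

S ⇒ H H ⇒ F S H ⇒ S runs S H ⇒ H H runs S H ⇒ the S big H runs S H ⇒ the tree big H runs S H ⇒ the tree big the S big runs S H ⇒ the tree big the tree big runs S H ⇒ the tree big the tree big runs H H H ⇒ the tree big the tree big runs big H H ⇒ the tree big the tree big runs big big H ⇒ the tree big the tree big runs big big big

S ⇒ H H   [S -> H H]
H H ⇒ F S H   [H -> F S]
F S H ⇒ S runs S H   [F -> S runs]
S runs S H ⇒ H H runs S H   [S -> H H]
H H runs S H ⇒ the S big H runs S H   [H -> the S big]
the S big H runs S H ⇒ the tree big H runs S H   [S -> tree]
the tree big H runs S H ⇒ the tree big the S big runs S H   [H -> the S big]
the tree big the S big runs S H ⇒ the tree big the tree big runs S H   [S -> tree]
the tree big the tree big runs S H ⇒ the tree big the tree big runs H H H   [S -> H H]
the tree big the tree big runs H H H ⇒ the tree big the tree big runs big H H   [H -> big]
the tree big the tree big runs big H H ⇒ the tree big the tree big runs big big H   [H -> big]
the tree big the tree big runs big big H ⇒ the tree big the tree big runs big big big   [H -> big]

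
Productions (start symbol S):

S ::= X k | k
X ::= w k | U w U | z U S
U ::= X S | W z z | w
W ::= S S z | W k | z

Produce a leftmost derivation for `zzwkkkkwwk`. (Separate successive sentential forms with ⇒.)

S⇒Xk⇒UwUk⇒XSwUk⇒zUSSwUk⇒zXSSSwUk⇒zzUSSSSwUk⇒zzwSSSSwUk⇒zzwkSSSwUk⇒zzwkkSSwUk⇒zzwkkkSwUk⇒zzwkkkkwUk⇒zzwkkkkwwk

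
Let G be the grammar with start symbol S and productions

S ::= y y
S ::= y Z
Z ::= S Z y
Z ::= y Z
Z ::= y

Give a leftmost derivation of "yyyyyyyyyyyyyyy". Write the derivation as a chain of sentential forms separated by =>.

S=>yZ=>ySZy=>yyZZy=>yyyZZy=>yyySZyZy=>yyyyZZyZy=>yyyySZyZyZy=>yyyyyZZyZyZy=>yyyyySZyZyZyZy=>yyyyyyyZyZyZyZy=>yyyyyyyyyZyZyZy=>yyyyyyyyyyyZyZy=>yyyyyyyyyyyyyZy=>yyyyyyyyyyyyyyy

S => yZ   [S ::= y Z]
yZ => ySZy   [Z ::= S Z y]
ySZy => yyZZy   [S ::= y Z]
yyZZy => yyyZZy   [Z ::= y Z]
yyyZZy => yyySZyZy   [Z ::= S Z y]
yyySZyZy => yyyyZZyZy   [S ::= y Z]
yyyyZZyZy => yyyySZyZyZy   [Z ::= S Z y]
yyyySZyZyZy => yyyyyZZyZyZy   [S ::= y Z]
yyyyyZZyZyZy => yyyyySZyZyZyZy   [Z ::= S Z y]
yyyyySZyZyZyZy => yyyyyyyZyZyZyZy   [S ::= y y]
yyyyyyyZyZyZyZy => yyyyyyyyyZyZyZy   [Z ::= y]
yyyyyyyyyZyZyZy => yyyyyyyyyyyZyZy   [Z ::= y]
yyyyyyyyyyyZyZy => yyyyyyyyyyyyyZy   [Z ::= y]
yyyyyyyyyyyyyZy => yyyyyyyyyyyyyyy   [Z ::= y]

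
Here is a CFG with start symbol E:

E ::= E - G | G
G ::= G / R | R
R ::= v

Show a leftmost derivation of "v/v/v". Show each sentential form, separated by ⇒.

E ⇒ G ⇒ G/R ⇒ G/R/R ⇒ R/R/R ⇒ v/R/R ⇒ v/v/R ⇒ v/v/v

E ⇒ G   [E ::= G]
G ⇒ G/R   [G ::= G / R]
G/R ⇒ G/R/R   [G ::= G / R]
G/R/R ⇒ R/R/R   [G ::= R]
R/R/R ⇒ v/R/R   [R ::= v]
v/R/R ⇒ v/v/R   [R ::= v]
v/v/R ⇒ v/v/v   [R ::= v]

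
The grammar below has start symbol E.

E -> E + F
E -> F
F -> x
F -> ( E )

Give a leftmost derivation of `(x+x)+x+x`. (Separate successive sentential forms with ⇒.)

E ⇒ E+F   [E -> E + F]
E+F ⇒ E+F+F   [E -> E + F]
E+F+F ⇒ F+F+F   [E -> F]
F+F+F ⇒ (E)+F+F   [F -> ( E )]
(E)+F+F ⇒ (E+F)+F+F   [E -> E + F]
(E+F)+F+F ⇒ (F+F)+F+F   [E -> F]
(F+F)+F+F ⇒ (x+F)+F+F   [F -> x]
(x+F)+F+F ⇒ (x+x)+F+F   [F -> x]
(x+x)+F+F ⇒ (x+x)+x+F   [F -> x]
(x+x)+x+F ⇒ (x+x)+x+x   [F -> x]

E ⇒ E+F ⇒ E+F+F ⇒ F+F+F ⇒ (E)+F+F ⇒ (E+F)+F+F ⇒ (F+F)+F+F ⇒ (x+F)+F+F ⇒ (x+x)+F+F ⇒ (x+x)+x+F ⇒ (x+x)+x+x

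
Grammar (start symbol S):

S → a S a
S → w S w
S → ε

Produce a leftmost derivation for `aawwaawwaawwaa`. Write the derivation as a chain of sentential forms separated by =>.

S => aSa => aaSaa => aawSwaa => aawwSwwaa => aawwaSawwaa => aawwaaSaawwaa => aawwaawSwaawwaa => aawwaawwaawwaa

S => aSa   [S → a S a]
aSa => aaSaa   [S → a S a]
aaSaa => aawSwaa   [S → w S w]
aawSwaa => aawwSwwaa   [S → w S w]
aawwSwwaa => aawwaSawwaa   [S → a S a]
aawwaSawwaa => aawwaaSaawwaa   [S → a S a]
aawwaaSaawwaa => aawwaawSwaawwaa   [S → w S w]
aawwaawSwaawwaa => aawwaawwaawwaa   [S → ε]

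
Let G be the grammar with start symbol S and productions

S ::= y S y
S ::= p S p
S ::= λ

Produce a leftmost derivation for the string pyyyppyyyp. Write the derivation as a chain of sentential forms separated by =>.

S=>pSp=>pySyp=>pyySyyp=>pyyySyyyp=>pyyypSpyyyp=>pyyyppyyyp

S => pSp   [S ::= p S p]
pSp => pySyp   [S ::= y S y]
pySyp => pyySyyp   [S ::= y S y]
pyySyyp => pyyySyyyp   [S ::= y S y]
pyyySyyyp => pyyypSpyyyp   [S ::= p S p]
pyyypSpyyyp => pyyyppyyyp   [S ::= λ]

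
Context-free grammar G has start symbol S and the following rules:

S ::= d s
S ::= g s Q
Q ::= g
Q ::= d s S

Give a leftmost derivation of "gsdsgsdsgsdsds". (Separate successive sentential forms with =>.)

S => gsQ => gsdsS => gsdsgsQ => gsdsgsdsS => gsdsgsdsgsQ => gsdsgsdsgsdsS => gsdsgsdsgsdsds

S => gsQ   [S ::= g s Q]
gsQ => gsdsS   [Q ::= d s S]
gsdsS => gsdsgsQ   [S ::= g s Q]
gsdsgsQ => gsdsgsdsS   [Q ::= d s S]
gsdsgsdsS => gsdsgsdsgsQ   [S ::= g s Q]
gsdsgsdsgsQ => gsdsgsdsgsdsS   [Q ::= d s S]
gsdsgsdsgsdsS => gsdsgsdsgsdsds   [S ::= d s]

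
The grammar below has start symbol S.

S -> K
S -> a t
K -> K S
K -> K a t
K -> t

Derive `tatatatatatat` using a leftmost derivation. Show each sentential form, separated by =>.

S => K   [S -> K]
K => KS   [K -> K S]
KS => KSS   [K -> K S]
KSS => KatSS   [K -> K a t]
KatSS => KatatSS   [K -> K a t]
KatatSS => KSatatSS   [K -> K S]
KSatatSS => KSSatatSS   [K -> K S]
KSSatatSS => tSSatatSS   [K -> t]
tSSatatSS => tatSatatSS   [S -> a t]
tatSatatSS => tatatatatSS   [S -> a t]
tatatatatSS => tatatatatatS   [S -> a t]
tatatatatatS => tatatatatatat   [S -> a t]

S => K => KS => KSS => KatSS => KatatSS => KSatatSS => KSSatatSS => tSSatatSS => tatSatatSS => tatatatatSS => tatatatatatS => tatatatatatat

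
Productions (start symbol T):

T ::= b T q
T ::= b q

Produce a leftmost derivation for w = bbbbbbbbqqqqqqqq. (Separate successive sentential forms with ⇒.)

T ⇒ bTq   [T ::= b T q]
bTq ⇒ bbTqq   [T ::= b T q]
bbTqq ⇒ bbbTqqq   [T ::= b T q]
bbbTqqq ⇒ bbbbTqqqq   [T ::= b T q]
bbbbTqqqq ⇒ bbbbbTqqqqq   [T ::= b T q]
bbbbbTqqqqq ⇒ bbbbbbTqqqqqq   [T ::= b T q]
bbbbbbTqqqqqq ⇒ bbbbbbbTqqqqqqq   [T ::= b T q]
bbbbbbbTqqqqqqq ⇒ bbbbbbbbqqqqqqqq   [T ::= b q]

T⇒bTq⇒bbTqq⇒bbbTqqq⇒bbbbTqqqq⇒bbbbbTqqqqq⇒bbbbbbTqqqqqq⇒bbbbbbbTqqqqqqq⇒bbbbbbbbqqqqqqqq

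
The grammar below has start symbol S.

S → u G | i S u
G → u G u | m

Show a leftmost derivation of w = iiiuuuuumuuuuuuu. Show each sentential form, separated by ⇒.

S ⇒ iSu ⇒ iiSuu ⇒ iiiSuuu ⇒ iiiuGuuu ⇒ iiiuuGuuuu ⇒ iiiuuuGuuuuu ⇒ iiiuuuuGuuuuuu ⇒ iiiuuuuuGuuuuuuu ⇒ iiiuuuuumuuuuuuu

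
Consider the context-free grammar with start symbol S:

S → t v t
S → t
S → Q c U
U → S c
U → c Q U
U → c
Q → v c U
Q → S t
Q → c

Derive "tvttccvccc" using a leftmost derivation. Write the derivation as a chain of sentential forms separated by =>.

S => QcU => StcU => tvttcU => tvttccQU => tvttccvcUU => tvttccvccU => tvttccvccc

S => QcU   [S → Q c U]
QcU => StcU   [Q → S t]
StcU => tvttcU   [S → t v t]
tvttcU => tvttccQU   [U → c Q U]
tvttccQU => tvttccvcUU   [Q → v c U]
tvttccvcUU => tvttccvccU   [U → c]
tvttccvccU => tvttccvccc   [U → c]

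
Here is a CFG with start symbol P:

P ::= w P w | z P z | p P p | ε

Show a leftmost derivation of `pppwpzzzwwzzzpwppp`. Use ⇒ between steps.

P ⇒ pPp   [P ::= p P p]
pPp ⇒ ppPpp   [P ::= p P p]
ppPpp ⇒ pppPppp   [P ::= p P p]
pppPppp ⇒ pppwPwppp   [P ::= w P w]
pppwPwppp ⇒ pppwpPpwppp   [P ::= p P p]
pppwpPpwppp ⇒ pppwpzPzpwppp   [P ::= z P z]
pppwpzPzpwppp ⇒ pppwpzzPzzpwppp   [P ::= z P z]
pppwpzzPzzpwppp ⇒ pppwpzzzPzzzpwppp   [P ::= z P z]
pppwpzzzPzzzpwppp ⇒ pppwpzzzwPwzzzpwppp   [P ::= w P w]
pppwpzzzwPwzzzpwppp ⇒ pppwpzzzwwzzzpwppp   [P ::= ε]

P ⇒ pPp ⇒ ppPpp ⇒ pppPppp ⇒ pppwPwppp ⇒ pppwpPpwppp ⇒ pppwpzPzpwppp ⇒ pppwpzzPzzpwppp ⇒ pppwpzzzPzzzpwppp ⇒ pppwpzzzwPwzzzpwppp ⇒ pppwpzzzwwzzzpwppp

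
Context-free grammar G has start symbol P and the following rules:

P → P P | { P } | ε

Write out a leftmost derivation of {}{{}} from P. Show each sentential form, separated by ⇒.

P⇒PP⇒{P}P⇒{}P⇒{}PP⇒{}{P}P⇒{}{PP}P⇒{}{PPP}P⇒{}{{P}PP}P⇒{}{{}PP}P⇒{}{{}P}P⇒{}{{}}P⇒{}{{}}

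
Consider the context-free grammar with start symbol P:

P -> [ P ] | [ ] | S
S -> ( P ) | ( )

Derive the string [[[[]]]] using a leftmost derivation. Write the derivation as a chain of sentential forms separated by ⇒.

P ⇒ [P] ⇒ [[P]] ⇒ [[[P]]] ⇒ [[[[]]]]

P ⇒ [P]   [P -> [ P ]]
[P] ⇒ [[P]]   [P -> [ P ]]
[[P]] ⇒ [[[P]]]   [P -> [ P ]]
[[[P]]] ⇒ [[[[]]]]   [P -> [ ]]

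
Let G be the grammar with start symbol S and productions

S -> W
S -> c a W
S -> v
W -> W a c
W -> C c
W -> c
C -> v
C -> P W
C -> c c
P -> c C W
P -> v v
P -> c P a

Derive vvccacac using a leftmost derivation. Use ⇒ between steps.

S ⇒ W ⇒ Wac ⇒ Wacac ⇒ Ccacac ⇒ PWcacac ⇒ vvWcacac ⇒ vvccacac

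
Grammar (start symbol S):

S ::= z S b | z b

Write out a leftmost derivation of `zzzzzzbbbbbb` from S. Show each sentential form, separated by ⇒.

S ⇒ zSb ⇒ zzSbb ⇒ zzzSbbb ⇒ zzzzSbbbb ⇒ zzzzzSbbbbb ⇒ zzzzzzbbbbbb

S ⇒ zSb   [S ::= z S b]
zSb ⇒ zzSbb   [S ::= z S b]
zzSbb ⇒ zzzSbbb   [S ::= z S b]
zzzSbbb ⇒ zzzzSbbbb   [S ::= z S b]
zzzzSbbbb ⇒ zzzzzSbbbbb   [S ::= z S b]
zzzzzSbbbbb ⇒ zzzzzzbbbbbb   [S ::= z b]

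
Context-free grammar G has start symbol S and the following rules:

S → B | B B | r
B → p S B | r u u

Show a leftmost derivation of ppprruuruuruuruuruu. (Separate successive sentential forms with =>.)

S => B   [S → B]
B => pSB   [B → p S B]
pSB => pBBB   [S → B B]
pBBB => ppSBBB   [B → p S B]
ppSBBB => ppBBBBB   [S → B B]
ppBBBBB => pppSBBBBB   [B → p S B]
pppSBBBBB => ppprBBBBB   [S → r]
ppprBBBBB => ppprruuBBBB   [B → r u u]
ppprruuBBBB => ppprruuruuBBB   [B → r u u]
ppprruuruuBBB => ppprruuruuruuBB   [B → r u u]
ppprruuruuruuBB => ppprruuruuruuruuB   [B → r u u]
ppprruuruuruuruuB => ppprruuruuruuruuruu   [B → r u u]

S => B => pSB => pBBB => ppSBBB => ppBBBBB => pppSBBBBB => ppprBBBBB => ppprruuBBBB => ppprruuruuBBB => ppprruuruuruuBB => ppprruuruuruuruuB => ppprruuruuruuruuruu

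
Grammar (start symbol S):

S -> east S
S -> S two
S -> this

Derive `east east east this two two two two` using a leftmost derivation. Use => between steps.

S => S two => east S two => east east S two => east east S two two => east east S two two two => east east S two two two two => east east east S two two two two => east east east this two two two two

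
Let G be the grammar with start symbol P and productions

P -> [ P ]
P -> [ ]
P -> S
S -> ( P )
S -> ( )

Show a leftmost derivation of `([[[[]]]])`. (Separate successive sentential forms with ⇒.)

P ⇒ S ⇒ (P) ⇒ ([P]) ⇒ ([[P]]) ⇒ ([[[P]]]) ⇒ ([[[[]]]])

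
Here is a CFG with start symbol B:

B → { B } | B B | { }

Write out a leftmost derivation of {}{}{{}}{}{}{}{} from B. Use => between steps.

B => BB => {}B => {}BB => {}BBB => {}BBBB => {}BBBBB => {}BBBBBB => {}{}BBBBB => {}{}{B}BBBB => {}{}{{}}BBBB => {}{}{{}}{}BBB => {}{}{{}}{}{}BB => {}{}{{}}{}{}{}B => {}{}{{}}{}{}{}{}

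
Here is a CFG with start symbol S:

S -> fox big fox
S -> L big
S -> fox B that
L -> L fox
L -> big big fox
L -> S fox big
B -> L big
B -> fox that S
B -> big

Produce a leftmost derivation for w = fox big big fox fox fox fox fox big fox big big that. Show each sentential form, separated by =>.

S => fox B that => fox L big that => fox S fox big big that => fox L big fox big big that => fox L fox big fox big big that => fox L fox fox big fox big big that => fox L fox fox fox big fox big big that => fox L fox fox fox fox big fox big big that => fox big big fox fox fox fox fox big fox big big that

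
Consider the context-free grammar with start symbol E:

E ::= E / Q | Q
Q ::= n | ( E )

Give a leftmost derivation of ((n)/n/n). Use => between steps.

E=>Q=>(E)=>(E/Q)=>(E/Q/Q)=>(Q/Q/Q)=>((E)/Q/Q)=>((Q)/Q/Q)=>((n)/Q/Q)=>((n)/n/Q)=>((n)/n/n)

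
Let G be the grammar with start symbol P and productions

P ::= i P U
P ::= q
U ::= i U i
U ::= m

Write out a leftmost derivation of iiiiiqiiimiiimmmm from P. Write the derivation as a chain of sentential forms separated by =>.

P => iPU   [P ::= i P U]
iPU => iiPUU   [P ::= i P U]
iiPUU => iiiPUUU   [P ::= i P U]
iiiPUUU => iiiiPUUUU   [P ::= i P U]
iiiiPUUUU => iiiiiPUUUUU   [P ::= i P U]
iiiiiPUUUUU => iiiiiqUUUUU   [P ::= q]
iiiiiqUUUUU => iiiiiqiUiUUUU   [U ::= i U i]
iiiiiqiUiUUUU => iiiiiqiiUiiUUUU   [U ::= i U i]
iiiiiqiiUiiUUUU => iiiiiqiiiUiiiUUUU   [U ::= i U i]
iiiiiqiiiUiiiUUUU => iiiiiqiiimiiiUUUU   [U ::= m]
iiiiiqiiimiiiUUUU => iiiiiqiiimiiimUUU   [U ::= m]
iiiiiqiiimiiimUUU => iiiiiqiiimiiimmUU   [U ::= m]
iiiiiqiiimiiimmUU => iiiiiqiiimiiimmmU   [U ::= m]
iiiiiqiiimiiimmmU => iiiiiqiiimiiimmmm   [U ::= m]

P=>iPU=>iiPUU=>iiiPUUU=>iiiiPUUUU=>iiiiiPUUUUU=>iiiiiqUUUUU=>iiiiiqiUiUUUU=>iiiiiqiiUiiUUUU=>iiiiiqiiiUiiiUUUU=>iiiiiqiiimiiiUUUU=>iiiiiqiiimiiimUUU=>iiiiiqiiimiiimmUU=>iiiiiqiiimiiimmmU=>iiiiiqiiimiiimmmm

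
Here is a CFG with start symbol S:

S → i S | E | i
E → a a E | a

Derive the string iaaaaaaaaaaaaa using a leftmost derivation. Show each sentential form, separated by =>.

S => iS   [S → i S]
iS => iE   [S → E]
iE => iaaE   [E → a a E]
iaaE => iaaaaE   [E → a a E]
iaaaaE => iaaaaaaE   [E → a a E]
iaaaaaaE => iaaaaaaaaE   [E → a a E]
iaaaaaaaaE => iaaaaaaaaaaE   [E → a a E]
iaaaaaaaaaaE => iaaaaaaaaaaaaE   [E → a a E]
iaaaaaaaaaaaaE => iaaaaaaaaaaaaa   [E → a]

S=>iS=>iE=>iaaE=>iaaaaE=>iaaaaaaE=>iaaaaaaaaE=>iaaaaaaaaaaE=>iaaaaaaaaaaaaE=>iaaaaaaaaaaaaa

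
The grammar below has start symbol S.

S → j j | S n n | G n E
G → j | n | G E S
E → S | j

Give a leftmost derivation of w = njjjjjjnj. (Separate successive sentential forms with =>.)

S => GnE => GESnE => GESESnE => nESESnE => njSESnE => njjjESnE => njjjjSnE => njjjjjjnE => njjjjjjnj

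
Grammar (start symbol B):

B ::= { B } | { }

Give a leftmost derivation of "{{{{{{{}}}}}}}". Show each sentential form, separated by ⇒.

B⇒{B}⇒{{B}}⇒{{{B}}}⇒{{{{B}}}}⇒{{{{{B}}}}}⇒{{{{{{B}}}}}}⇒{{{{{{{}}}}}}}

B ⇒ {B}   [B ::= { B }]
{B} ⇒ {{B}}   [B ::= { B }]
{{B}} ⇒ {{{B}}}   [B ::= { B }]
{{{B}}} ⇒ {{{{B}}}}   [B ::= { B }]
{{{{B}}}} ⇒ {{{{{B}}}}}   [B ::= { B }]
{{{{{B}}}}} ⇒ {{{{{{B}}}}}}   [B ::= { B }]
{{{{{{B}}}}}} ⇒ {{{{{{{}}}}}}}   [B ::= { }]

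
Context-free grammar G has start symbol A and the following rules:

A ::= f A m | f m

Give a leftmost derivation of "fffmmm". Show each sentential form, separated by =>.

A => fAm => ffAmm => fffmmm

A => fAm   [A ::= f A m]
fAm => ffAmm   [A ::= f A m]
ffAmm => fffmmm   [A ::= f m]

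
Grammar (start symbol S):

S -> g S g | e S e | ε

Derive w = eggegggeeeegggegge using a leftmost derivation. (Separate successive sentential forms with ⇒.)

S ⇒ eSe   [S -> e S e]
eSe ⇒ egSge   [S -> g S g]
egSge ⇒ eggSgge   [S -> g S g]
eggSgge ⇒ eggeSegge   [S -> e S e]
eggeSegge ⇒ eggegSgegge   [S -> g S g]
eggegSgegge ⇒ eggeggSggegge   [S -> g S g]
eggeggSggegge ⇒ eggegggSgggegge   [S -> g S g]
eggegggSgggegge ⇒ eggegggeSegggegge   [S -> e S e]
eggegggeSegggegge ⇒ eggegggeeSeegggegge   [S -> e S e]
eggegggeeSeegggegge ⇒ eggegggeeeegggegge   [S -> ε]

S⇒eSe⇒egSge⇒eggSgge⇒eggeSegge⇒eggegSgegge⇒eggeggSggegge⇒eggegggSgggegge⇒eggegggeSegggegge⇒eggegggeeSeegggegge⇒eggegggeeeegggegge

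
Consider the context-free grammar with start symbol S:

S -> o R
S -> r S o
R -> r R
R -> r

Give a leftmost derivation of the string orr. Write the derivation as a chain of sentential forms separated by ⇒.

S ⇒ oR ⇒ orR ⇒ orr

S ⇒ oR   [S -> o R]
oR ⇒ orR   [R -> r R]
orR ⇒ orr   [R -> r]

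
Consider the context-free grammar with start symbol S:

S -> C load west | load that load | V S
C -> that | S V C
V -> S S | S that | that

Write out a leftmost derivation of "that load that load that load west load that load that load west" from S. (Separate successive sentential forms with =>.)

S => V S   [S -> V S]
V S => that S   [V -> that]
that S => that C load west   [S -> C load west]
that C load west => that S V C load west   [C -> S V C]
that S V C load west => that load that load V C load west   [S -> load that load]
that load that load V C load west => that load that load S S C load west   [V -> S S]
that load that load S S C load west => that load that load C load west S C load west   [S -> C load west]
that load that load C load west S C load west => that load that load that load west S C load west   [C -> that]
that load that load that load west S C load west => that load that load that load west load that load C load west   [S -> load that load]
that load that load that load west load that load C load west => that load that load that load west load that load that load west   [C -> that]

S => V S => that S => that C load west => that S V C load west => that load that load V C load west => that load that load S S C load west => that load that load C load west S C load west => that load that load that load west S C load west => that load that load that load west load that load C load west => that load that load that load west load that load that load west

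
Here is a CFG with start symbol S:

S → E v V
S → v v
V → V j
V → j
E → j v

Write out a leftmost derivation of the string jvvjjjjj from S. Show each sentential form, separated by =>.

S => EvV => jvvV => jvvVj => jvvVjj => jvvVjjj => jvvVjjjj => jvvjjjjj

S => EvV   [S → E v V]
EvV => jvvV   [E → j v]
jvvV => jvvVj   [V → V j]
jvvVj => jvvVjj   [V → V j]
jvvVjj => jvvVjjj   [V → V j]
jvvVjjj => jvvVjjjj   [V → V j]
jvvVjjjj => jvvjjjjj   [V → j]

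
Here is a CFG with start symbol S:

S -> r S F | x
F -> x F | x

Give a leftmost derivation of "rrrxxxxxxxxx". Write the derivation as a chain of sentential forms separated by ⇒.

S ⇒ rSF ⇒ rrSFF ⇒ rrrSFFF ⇒ rrrxFFF ⇒ rrrxxFFF ⇒ rrrxxxFFF ⇒ rrrxxxxFFF ⇒ rrrxxxxxFFF ⇒ rrrxxxxxxFF ⇒ rrrxxxxxxxF ⇒ rrrxxxxxxxxF ⇒ rrrxxxxxxxxx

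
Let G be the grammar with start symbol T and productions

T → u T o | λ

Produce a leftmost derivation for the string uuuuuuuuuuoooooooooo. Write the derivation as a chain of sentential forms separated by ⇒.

T ⇒ uTo   [T → u T o]
uTo ⇒ uuToo   [T → u T o]
uuToo ⇒ uuuTooo   [T → u T o]
uuuTooo ⇒ uuuuToooo   [T → u T o]
uuuuToooo ⇒ uuuuuTooooo   [T → u T o]
uuuuuTooooo ⇒ uuuuuuToooooo   [T → u T o]
uuuuuuToooooo ⇒ uuuuuuuTooooooo   [T → u T o]
uuuuuuuTooooooo ⇒ uuuuuuuuToooooooo   [T → u T o]
uuuuuuuuToooooooo ⇒ uuuuuuuuuTooooooooo   [T → u T o]
uuuuuuuuuTooooooooo ⇒ uuuuuuuuuuToooooooooo   [T → u T o]
uuuuuuuuuuToooooooooo ⇒ uuuuuuuuuuoooooooooo   [T → λ]

T ⇒ uTo ⇒ uuToo ⇒ uuuTooo ⇒ uuuuToooo ⇒ uuuuuTooooo ⇒ uuuuuuToooooo ⇒ uuuuuuuTooooooo ⇒ uuuuuuuuToooooooo ⇒ uuuuuuuuuTooooooooo ⇒ uuuuuuuuuuToooooooooo ⇒ uuuuuuuuuuoooooooooo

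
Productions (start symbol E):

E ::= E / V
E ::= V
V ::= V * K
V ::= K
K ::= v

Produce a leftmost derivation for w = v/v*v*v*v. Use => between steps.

E => E/V => V/V => K/V => v/V => v/V*K => v/V*K*K => v/V*K*K*K => v/K*K*K*K => v/v*K*K*K => v/v*v*K*K => v/v*v*v*K => v/v*v*v*v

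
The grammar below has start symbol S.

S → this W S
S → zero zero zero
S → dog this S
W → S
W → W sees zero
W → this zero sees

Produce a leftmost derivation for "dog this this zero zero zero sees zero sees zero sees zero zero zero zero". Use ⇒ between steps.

S ⇒ dog this S   [S → dog this S]
dog this S ⇒ dog this this W S   [S → this W S]
dog this this W S ⇒ dog this this W sees zero S   [W → W sees zero]
dog this this W sees zero S ⇒ dog this this W sees zero sees zero S   [W → W sees zero]
dog this this W sees zero sees zero S ⇒ dog this this W sees zero sees zero sees zero S   [W → W sees zero]
dog this this W sees zero sees zero sees zero S ⇒ dog this this S sees zero sees zero sees zero S   [W → S]
dog this this S sees zero sees zero sees zero S ⇒ dog this this zero zero zero sees zero sees zero sees zero S   [S → zero zero zero]
dog this this zero zero zero sees zero sees zero sees zero S ⇒ dog this this zero zero zero sees zero sees zero sees zero zero zero zero   [S → zero zero zero]

S ⇒ dog this S ⇒ dog this this W S ⇒ dog this this W sees zero S ⇒ dog this this W sees zero sees zero S ⇒ dog this this W sees zero sees zero sees zero S ⇒ dog this this S sees zero sees zero sees zero S ⇒ dog this this zero zero zero sees zero sees zero sees zero S ⇒ dog this this zero zero zero sees zero sees zero sees zero zero zero zero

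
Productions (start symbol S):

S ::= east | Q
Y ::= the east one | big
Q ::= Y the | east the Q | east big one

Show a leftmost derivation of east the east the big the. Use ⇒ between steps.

S ⇒ Q ⇒ east the Q ⇒ east the east the Q ⇒ east the east the Y the ⇒ east the east the big the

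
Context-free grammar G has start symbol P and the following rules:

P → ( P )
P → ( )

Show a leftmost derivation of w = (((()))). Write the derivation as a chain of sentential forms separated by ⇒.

P ⇒ (P) ⇒ ((P)) ⇒ (((P))) ⇒ (((())))

P ⇒ (P)   [P → ( P )]
(P) ⇒ ((P))   [P → ( P )]
((P)) ⇒ (((P)))   [P → ( P )]
(((P))) ⇒ (((())))   [P → ( )]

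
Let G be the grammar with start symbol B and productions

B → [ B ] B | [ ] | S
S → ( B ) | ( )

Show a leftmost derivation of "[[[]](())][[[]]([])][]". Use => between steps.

B=>[B]B=>[[B]B]B=>[[[]]B]B=>[[[]]S]B=>[[[]](B)]B=>[[[]](S)]B=>[[[]](())]B=>[[[]](())][B]B=>[[[]](())][[B]B]B=>[[[]](())][[[]]B]B=>[[[]](())][[[]]S]B=>[[[]](())][[[]](B)]B=>[[[]](())][[[]]([])]B=>[[[]](())][[[]]([])][]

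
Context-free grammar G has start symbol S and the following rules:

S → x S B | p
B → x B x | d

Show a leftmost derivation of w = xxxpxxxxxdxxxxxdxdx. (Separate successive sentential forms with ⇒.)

S ⇒ xSB   [S → x S B]
xSB ⇒ xxSBB   [S → x S B]
xxSBB ⇒ xxxSBBB   [S → x S B]
xxxSBBB ⇒ xxxpBBB   [S → p]
xxxpBBB ⇒ xxxpxBxBB   [B → x B x]
xxxpxBxBB ⇒ xxxpxxBxxBB   [B → x B x]
xxxpxxBxxBB ⇒ xxxpxxxBxxxBB   [B → x B x]
xxxpxxxBxxxBB ⇒ xxxpxxxxBxxxxBB   [B → x B x]
xxxpxxxxBxxxxBB ⇒ xxxpxxxxxBxxxxxBB   [B → x B x]
xxxpxxxxxBxxxxxBB ⇒ xxxpxxxxxdxxxxxBB   [B → d]
xxxpxxxxxdxxxxxBB ⇒ xxxpxxxxxdxxxxxdB   [B → d]
xxxpxxxxxdxxxxxdB ⇒ xxxpxxxxxdxxxxxdxBx   [B → x B x]
xxxpxxxxxdxxxxxdxBx ⇒ xxxpxxxxxdxxxxxdxdx   [B → d]

S ⇒ xSB ⇒ xxSBB ⇒ xxxSBBB ⇒ xxxpBBB ⇒ xxxpxBxBB ⇒ xxxpxxBxxBB ⇒ xxxpxxxBxxxBB ⇒ xxxpxxxxBxxxxBB ⇒ xxxpxxxxxBxxxxxBB ⇒ xxxpxxxxxdxxxxxBB ⇒ xxxpxxxxxdxxxxxdB ⇒ xxxpxxxxxdxxxxxdxBx ⇒ xxxpxxxxxdxxxxxdxdx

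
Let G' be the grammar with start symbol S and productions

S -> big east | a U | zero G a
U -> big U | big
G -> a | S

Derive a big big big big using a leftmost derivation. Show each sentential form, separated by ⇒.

S ⇒ a U   [S -> a U]
a U ⇒ a big U   [U -> big U]
a big U ⇒ a big big U   [U -> big U]
a big big U ⇒ a big big big U   [U -> big U]
a big big big U ⇒ a big big big big   [U -> big]

S ⇒ a U ⇒ a big U ⇒ a big big U ⇒ a big big big U ⇒ a big big big big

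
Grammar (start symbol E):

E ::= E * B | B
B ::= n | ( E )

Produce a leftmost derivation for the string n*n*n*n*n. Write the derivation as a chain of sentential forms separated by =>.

E => E*B => E*B*B => E*B*B*B => E*B*B*B*B => B*B*B*B*B => n*B*B*B*B => n*n*B*B*B => n*n*n*B*B => n*n*n*n*B => n*n*n*n*n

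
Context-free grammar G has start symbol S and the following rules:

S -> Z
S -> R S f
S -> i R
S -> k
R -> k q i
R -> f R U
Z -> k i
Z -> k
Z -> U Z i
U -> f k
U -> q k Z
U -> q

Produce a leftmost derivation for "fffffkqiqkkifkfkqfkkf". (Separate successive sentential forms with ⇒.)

S ⇒ RSf ⇒ fRUSf ⇒ ffRUUSf ⇒ fffRUUUSf ⇒ ffffRUUUUSf ⇒ fffffRUUUUUSf ⇒ fffffkqiUUUUUSf ⇒ fffffkqiqkZUUUUSf ⇒ fffffkqiqkkiUUUUSf ⇒ fffffkqiqkkifkUUUSf ⇒ fffffkqiqkkifkfkUUSf ⇒ fffffkqiqkkifkfkqUSf ⇒ fffffkqiqkkifkfkqfkSf ⇒ fffffkqiqkkifkfkqfkkf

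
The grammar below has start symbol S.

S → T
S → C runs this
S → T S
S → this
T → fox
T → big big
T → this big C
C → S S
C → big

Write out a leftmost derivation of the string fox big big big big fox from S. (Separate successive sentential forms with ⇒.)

S ⇒ T S   [S → T S]
T S ⇒ fox S   [T → fox]
fox S ⇒ fox T S   [S → T S]
fox T S ⇒ fox big big S   [T → big big]
fox big big S ⇒ fox big big T S   [S → T S]
fox big big T S ⇒ fox big big big big S   [T → big big]
fox big big big big S ⇒ fox big big big big T   [S → T]
fox big big big big T ⇒ fox big big big big fox   [T → fox]

S ⇒ T S ⇒ fox S ⇒ fox T S ⇒ fox big big S ⇒ fox big big T S ⇒ fox big big big big S ⇒ fox big big big big T ⇒ fox big big big big fox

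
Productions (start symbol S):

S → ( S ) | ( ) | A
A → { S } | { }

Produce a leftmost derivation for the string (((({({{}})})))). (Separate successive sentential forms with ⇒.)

S ⇒ (S)   [S → ( S )]
(S) ⇒ ((S))   [S → ( S )]
((S)) ⇒ (((S)))   [S → ( S )]
(((S))) ⇒ ((((S))))   [S → ( S )]
((((S)))) ⇒ ((((A))))   [S → A]
((((A)))) ⇒ (((({S}))))   [A → { S }]
(((({S})))) ⇒ (((({(S)}))))   [S → ( S )]
(((({(S)})))) ⇒ (((({(A)}))))   [S → A]
(((({(A)})))) ⇒ (((({({S})}))))   [A → { S }]
(((({({S})})))) ⇒ (((({({A})}))))   [S → A]
(((({({A})})))) ⇒ (((({({{}})}))))   [A → { }]

S ⇒ (S) ⇒ ((S)) ⇒ (((S))) ⇒ ((((S)))) ⇒ ((((A)))) ⇒ (((({S})))) ⇒ (((({(S)})))) ⇒ (((({(A)})))) ⇒ (((({({S})})))) ⇒ (((({({A})})))) ⇒ (((({({{}})}))))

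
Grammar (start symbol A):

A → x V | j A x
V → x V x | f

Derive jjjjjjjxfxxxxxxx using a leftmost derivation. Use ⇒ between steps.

A ⇒ jAx   [A → j A x]
jAx ⇒ jjAxx   [A → j A x]
jjAxx ⇒ jjjAxxx   [A → j A x]
jjjAxxx ⇒ jjjjAxxxx   [A → j A x]
jjjjAxxxx ⇒ jjjjjAxxxxx   [A → j A x]
jjjjjAxxxxx ⇒ jjjjjjAxxxxxx   [A → j A x]
jjjjjjAxxxxxx ⇒ jjjjjjjAxxxxxxx   [A → j A x]
jjjjjjjAxxxxxxx ⇒ jjjjjjjxVxxxxxxx   [A → x V]
jjjjjjjxVxxxxxxx ⇒ jjjjjjjxfxxxxxxx   [V → f]

A ⇒ jAx ⇒ jjAxx ⇒ jjjAxxx ⇒ jjjjAxxxx ⇒ jjjjjAxxxxx ⇒ jjjjjjAxxxxxx ⇒ jjjjjjjAxxxxxxx ⇒ jjjjjjjxVxxxxxxx ⇒ jjjjjjjxfxxxxxxx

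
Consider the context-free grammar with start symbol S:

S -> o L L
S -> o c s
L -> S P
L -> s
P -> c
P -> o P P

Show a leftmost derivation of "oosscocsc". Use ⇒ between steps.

S ⇒ oLL ⇒ oSPL ⇒ ooLLPL ⇒ oosLPL ⇒ oossPL ⇒ oosscL ⇒ oosscSP ⇒ oosscocsP ⇒ oosscocsc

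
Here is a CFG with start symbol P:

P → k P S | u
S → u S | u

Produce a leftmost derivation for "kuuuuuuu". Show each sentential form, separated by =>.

P=>kPS=>kuS=>kuuS=>kuuuS=>kuuuuS=>kuuuuuS=>kuuuuuuS=>kuuuuuuu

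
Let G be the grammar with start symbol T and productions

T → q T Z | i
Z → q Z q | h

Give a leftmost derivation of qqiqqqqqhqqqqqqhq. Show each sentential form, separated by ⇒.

T⇒qTZ⇒qqTZZ⇒qqiZZ⇒qqiqZqZ⇒qqiqqZqqZ⇒qqiqqqZqqqZ⇒qqiqqqqZqqqqZ⇒qqiqqqqqZqqqqqZ⇒qqiqqqqqhqqqqqZ⇒qqiqqqqqhqqqqqqZq⇒qqiqqqqqhqqqqqqhq

T ⇒ qTZ   [T → q T Z]
qTZ ⇒ qqTZZ   [T → q T Z]
qqTZZ ⇒ qqiZZ   [T → i]
qqiZZ ⇒ qqiqZqZ   [Z → q Z q]
qqiqZqZ ⇒ qqiqqZqqZ   [Z → q Z q]
qqiqqZqqZ ⇒ qqiqqqZqqqZ   [Z → q Z q]
qqiqqqZqqqZ ⇒ qqiqqqqZqqqqZ   [Z → q Z q]
qqiqqqqZqqqqZ ⇒ qqiqqqqqZqqqqqZ   [Z → q Z q]
qqiqqqqqZqqqqqZ ⇒ qqiqqqqqhqqqqqZ   [Z → h]
qqiqqqqqhqqqqqZ ⇒ qqiqqqqqhqqqqqqZq   [Z → q Z q]
qqiqqqqqhqqqqqqZq ⇒ qqiqqqqqhqqqqqqhq   [Z → h]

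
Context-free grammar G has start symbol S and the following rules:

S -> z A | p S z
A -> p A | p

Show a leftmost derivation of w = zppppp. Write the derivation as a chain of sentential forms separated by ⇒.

S ⇒ zA ⇒ zpA ⇒ zppA ⇒ zpppA ⇒ zppppA ⇒ zppppp

S ⇒ zA   [S -> z A]
zA ⇒ zpA   [A -> p A]
zpA ⇒ zppA   [A -> p A]
zppA ⇒ zpppA   [A -> p A]
zpppA ⇒ zppppA   [A -> p A]
zppppA ⇒ zppppp   [A -> p]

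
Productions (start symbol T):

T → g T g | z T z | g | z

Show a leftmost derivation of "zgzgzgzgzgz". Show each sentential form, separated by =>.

T => zTz   [T → z T z]
zTz => zgTgz   [T → g T g]
zgTgz => zgzTzgz   [T → z T z]
zgzTzgz => zgzgTgzgz   [T → g T g]
zgzgTgzgz => zgzgzTzgzgz   [T → z T z]
zgzgzTzgzgz => zgzgzgzgzgz   [T → g]

T => zTz => zgTgz => zgzTzgz => zgzgTgzgz => zgzgzTzgzgz => zgzgzgzgzgz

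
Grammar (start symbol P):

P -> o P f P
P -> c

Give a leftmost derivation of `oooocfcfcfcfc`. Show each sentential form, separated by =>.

P => oPfP   [P -> o P f P]
oPfP => ooPfPfP   [P -> o P f P]
ooPfPfP => oooPfPfPfP   [P -> o P f P]
oooPfPfPfP => ooooPfPfPfPfP   [P -> o P f P]
ooooPfPfPfPfP => oooocfPfPfPfP   [P -> c]
oooocfPfPfPfP => oooocfcfPfPfP   [P -> c]
oooocfcfPfPfP => oooocfcfcfPfP   [P -> c]
oooocfcfcfPfP => oooocfcfcfcfP   [P -> c]
oooocfcfcfcfP => oooocfcfcfcfc   [P -> c]

P => oPfP => ooPfPfP => oooPfPfPfP => ooooPfPfPfPfP => oooocfPfPfPfP => oooocfcfPfPfP => oooocfcfcfPfP => oooocfcfcfcfP => oooocfcfcfcfc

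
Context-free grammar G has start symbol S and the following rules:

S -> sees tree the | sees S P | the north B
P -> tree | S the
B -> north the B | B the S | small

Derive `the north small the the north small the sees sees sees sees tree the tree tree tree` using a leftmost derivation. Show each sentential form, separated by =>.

S => the north B => the north B the S => the north small the S => the north small the the north B => the north small the the north B the S => the north small the the north small the S => the north small the the north small the sees S P => the north small the the north small the sees sees S P P => the north small the the north small the sees sees sees S P P P => the north small the the north small the sees sees sees sees tree the P P P => the north small the the north small the sees sees sees sees tree the tree P P => the north small the the north small the sees sees sees sees tree the tree tree P => the north small the the north small the sees sees sees sees tree the tree tree tree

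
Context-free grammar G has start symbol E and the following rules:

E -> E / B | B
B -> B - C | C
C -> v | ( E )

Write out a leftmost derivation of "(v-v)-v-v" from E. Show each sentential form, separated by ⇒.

E ⇒ B ⇒ B-C ⇒ B-C-C ⇒ C-C-C ⇒ (E)-C-C ⇒ (B)-C-C ⇒ (B-C)-C-C ⇒ (C-C)-C-C ⇒ (v-C)-C-C ⇒ (v-v)-C-C ⇒ (v-v)-v-C ⇒ (v-v)-v-v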